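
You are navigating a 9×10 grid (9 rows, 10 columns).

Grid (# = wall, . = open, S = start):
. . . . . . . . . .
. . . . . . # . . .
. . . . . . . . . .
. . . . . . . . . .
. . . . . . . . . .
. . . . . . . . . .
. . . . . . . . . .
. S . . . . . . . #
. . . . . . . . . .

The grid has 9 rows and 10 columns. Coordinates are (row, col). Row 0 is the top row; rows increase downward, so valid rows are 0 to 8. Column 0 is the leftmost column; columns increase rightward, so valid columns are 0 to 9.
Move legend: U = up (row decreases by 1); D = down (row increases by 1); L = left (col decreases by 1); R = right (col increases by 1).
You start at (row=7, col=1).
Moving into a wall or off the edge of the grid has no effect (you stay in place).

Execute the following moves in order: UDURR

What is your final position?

Answer: Final position: (row=6, col=3)

Derivation:
Start: (row=7, col=1)
  U (up): (row=7, col=1) -> (row=6, col=1)
  D (down): (row=6, col=1) -> (row=7, col=1)
  U (up): (row=7, col=1) -> (row=6, col=1)
  R (right): (row=6, col=1) -> (row=6, col=2)
  R (right): (row=6, col=2) -> (row=6, col=3)
Final: (row=6, col=3)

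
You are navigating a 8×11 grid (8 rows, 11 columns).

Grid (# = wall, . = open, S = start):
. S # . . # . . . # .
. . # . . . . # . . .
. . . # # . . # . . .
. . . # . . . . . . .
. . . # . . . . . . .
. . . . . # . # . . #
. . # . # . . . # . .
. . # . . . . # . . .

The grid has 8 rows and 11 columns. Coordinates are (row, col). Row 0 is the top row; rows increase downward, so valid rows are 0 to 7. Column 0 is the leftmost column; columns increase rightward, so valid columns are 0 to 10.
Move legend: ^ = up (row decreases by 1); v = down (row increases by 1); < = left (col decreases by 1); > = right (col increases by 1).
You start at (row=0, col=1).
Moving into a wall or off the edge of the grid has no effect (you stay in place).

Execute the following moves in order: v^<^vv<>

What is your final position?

Answer: Final position: (row=2, col=1)

Derivation:
Start: (row=0, col=1)
  v (down): (row=0, col=1) -> (row=1, col=1)
  ^ (up): (row=1, col=1) -> (row=0, col=1)
  < (left): (row=0, col=1) -> (row=0, col=0)
  ^ (up): blocked, stay at (row=0, col=0)
  v (down): (row=0, col=0) -> (row=1, col=0)
  v (down): (row=1, col=0) -> (row=2, col=0)
  < (left): blocked, stay at (row=2, col=0)
  > (right): (row=2, col=0) -> (row=2, col=1)
Final: (row=2, col=1)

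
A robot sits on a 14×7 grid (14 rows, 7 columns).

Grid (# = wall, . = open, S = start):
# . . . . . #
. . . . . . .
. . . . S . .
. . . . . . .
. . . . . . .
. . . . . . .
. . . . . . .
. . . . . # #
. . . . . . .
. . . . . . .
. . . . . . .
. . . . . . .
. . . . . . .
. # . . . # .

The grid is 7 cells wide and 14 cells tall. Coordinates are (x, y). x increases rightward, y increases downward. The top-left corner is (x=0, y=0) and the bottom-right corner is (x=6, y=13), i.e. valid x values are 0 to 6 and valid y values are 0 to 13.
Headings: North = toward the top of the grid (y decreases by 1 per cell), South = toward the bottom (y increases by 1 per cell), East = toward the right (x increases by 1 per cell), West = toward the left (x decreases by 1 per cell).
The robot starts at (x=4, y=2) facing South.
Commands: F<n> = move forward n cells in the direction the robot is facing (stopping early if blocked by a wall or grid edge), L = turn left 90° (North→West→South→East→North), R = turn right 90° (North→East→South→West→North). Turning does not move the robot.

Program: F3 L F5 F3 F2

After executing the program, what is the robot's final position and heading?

Start: (x=4, y=2), facing South
  F3: move forward 3, now at (x=4, y=5)
  L: turn left, now facing East
  F5: move forward 2/5 (blocked), now at (x=6, y=5)
  F3: move forward 0/3 (blocked), now at (x=6, y=5)
  F2: move forward 0/2 (blocked), now at (x=6, y=5)
Final: (x=6, y=5), facing East

Answer: Final position: (x=6, y=5), facing East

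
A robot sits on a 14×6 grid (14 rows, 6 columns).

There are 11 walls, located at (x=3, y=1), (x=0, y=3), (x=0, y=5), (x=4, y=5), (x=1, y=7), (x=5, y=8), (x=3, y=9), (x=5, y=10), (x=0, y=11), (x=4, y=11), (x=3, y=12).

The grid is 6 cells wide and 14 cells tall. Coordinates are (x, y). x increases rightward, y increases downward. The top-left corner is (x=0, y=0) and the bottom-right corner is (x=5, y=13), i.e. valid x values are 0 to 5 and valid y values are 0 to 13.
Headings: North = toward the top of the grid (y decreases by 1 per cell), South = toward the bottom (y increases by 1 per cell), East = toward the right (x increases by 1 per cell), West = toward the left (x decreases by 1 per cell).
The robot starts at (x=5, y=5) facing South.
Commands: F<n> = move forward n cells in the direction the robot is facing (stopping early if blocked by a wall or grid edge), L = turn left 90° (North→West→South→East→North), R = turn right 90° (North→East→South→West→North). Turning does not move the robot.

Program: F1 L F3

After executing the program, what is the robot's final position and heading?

Answer: Final position: (x=5, y=6), facing East

Derivation:
Start: (x=5, y=5), facing South
  F1: move forward 1, now at (x=5, y=6)
  L: turn left, now facing East
  F3: move forward 0/3 (blocked), now at (x=5, y=6)
Final: (x=5, y=6), facing East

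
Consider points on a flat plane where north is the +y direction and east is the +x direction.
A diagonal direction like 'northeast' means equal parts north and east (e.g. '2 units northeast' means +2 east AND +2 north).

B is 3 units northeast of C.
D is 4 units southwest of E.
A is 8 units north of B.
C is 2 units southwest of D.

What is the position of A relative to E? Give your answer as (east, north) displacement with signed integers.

Answer: A is at (east=-3, north=5) relative to E.

Derivation:
Place E at the origin (east=0, north=0).
  D is 4 units southwest of E: delta (east=-4, north=-4); D at (east=-4, north=-4).
  C is 2 units southwest of D: delta (east=-2, north=-2); C at (east=-6, north=-6).
  B is 3 units northeast of C: delta (east=+3, north=+3); B at (east=-3, north=-3).
  A is 8 units north of B: delta (east=+0, north=+8); A at (east=-3, north=5).
Therefore A relative to E: (east=-3, north=5).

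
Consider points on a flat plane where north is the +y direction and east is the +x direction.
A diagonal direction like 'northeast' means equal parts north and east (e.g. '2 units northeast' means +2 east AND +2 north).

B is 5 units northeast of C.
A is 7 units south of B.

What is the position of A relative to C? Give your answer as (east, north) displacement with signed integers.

Answer: A is at (east=5, north=-2) relative to C.

Derivation:
Place C at the origin (east=0, north=0).
  B is 5 units northeast of C: delta (east=+5, north=+5); B at (east=5, north=5).
  A is 7 units south of B: delta (east=+0, north=-7); A at (east=5, north=-2).
Therefore A relative to C: (east=5, north=-2).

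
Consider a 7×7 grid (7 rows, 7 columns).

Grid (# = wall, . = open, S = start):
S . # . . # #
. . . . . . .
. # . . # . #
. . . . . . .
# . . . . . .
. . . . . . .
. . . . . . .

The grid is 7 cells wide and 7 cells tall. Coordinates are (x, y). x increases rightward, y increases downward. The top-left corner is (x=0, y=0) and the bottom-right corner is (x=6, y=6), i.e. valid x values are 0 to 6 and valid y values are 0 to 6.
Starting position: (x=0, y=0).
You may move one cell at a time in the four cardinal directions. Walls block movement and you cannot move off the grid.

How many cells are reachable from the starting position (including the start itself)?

Answer: Reachable cells: 42

Derivation:
BFS flood-fill from (x=0, y=0):
  Distance 0: (x=0, y=0)
  Distance 1: (x=1, y=0), (x=0, y=1)
  Distance 2: (x=1, y=1), (x=0, y=2)
  Distance 3: (x=2, y=1), (x=0, y=3)
  Distance 4: (x=3, y=1), (x=2, y=2), (x=1, y=3)
  Distance 5: (x=3, y=0), (x=4, y=1), (x=3, y=2), (x=2, y=3), (x=1, y=4)
  Distance 6: (x=4, y=0), (x=5, y=1), (x=3, y=3), (x=2, y=4), (x=1, y=5)
  Distance 7: (x=6, y=1), (x=5, y=2), (x=4, y=3), (x=3, y=4), (x=0, y=5), (x=2, y=5), (x=1, y=6)
  Distance 8: (x=5, y=3), (x=4, y=4), (x=3, y=5), (x=0, y=6), (x=2, y=6)
  Distance 9: (x=6, y=3), (x=5, y=4), (x=4, y=5), (x=3, y=6)
  Distance 10: (x=6, y=4), (x=5, y=5), (x=4, y=6)
  Distance 11: (x=6, y=5), (x=5, y=6)
  Distance 12: (x=6, y=6)
Total reachable: 42 (grid has 42 open cells total)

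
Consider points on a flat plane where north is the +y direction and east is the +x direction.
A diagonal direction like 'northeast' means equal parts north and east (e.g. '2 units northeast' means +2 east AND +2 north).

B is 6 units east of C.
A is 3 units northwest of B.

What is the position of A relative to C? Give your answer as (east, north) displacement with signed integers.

Place C at the origin (east=0, north=0).
  B is 6 units east of C: delta (east=+6, north=+0); B at (east=6, north=0).
  A is 3 units northwest of B: delta (east=-3, north=+3); A at (east=3, north=3).
Therefore A relative to C: (east=3, north=3).

Answer: A is at (east=3, north=3) relative to C.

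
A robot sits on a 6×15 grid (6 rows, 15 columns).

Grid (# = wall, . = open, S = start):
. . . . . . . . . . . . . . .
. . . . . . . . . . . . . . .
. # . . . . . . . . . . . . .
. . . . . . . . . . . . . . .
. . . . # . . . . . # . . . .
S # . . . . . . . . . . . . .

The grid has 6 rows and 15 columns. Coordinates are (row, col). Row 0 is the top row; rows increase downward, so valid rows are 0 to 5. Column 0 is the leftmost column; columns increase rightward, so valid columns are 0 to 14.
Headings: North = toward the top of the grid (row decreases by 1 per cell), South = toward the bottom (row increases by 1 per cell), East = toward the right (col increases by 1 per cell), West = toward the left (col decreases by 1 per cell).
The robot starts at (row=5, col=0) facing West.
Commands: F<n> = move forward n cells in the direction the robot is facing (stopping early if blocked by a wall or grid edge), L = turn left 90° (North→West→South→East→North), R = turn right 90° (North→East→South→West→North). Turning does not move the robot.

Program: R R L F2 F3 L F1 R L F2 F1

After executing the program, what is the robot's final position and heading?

Answer: Final position: (row=0, col=0), facing West

Derivation:
Start: (row=5, col=0), facing West
  R: turn right, now facing North
  R: turn right, now facing East
  L: turn left, now facing North
  F2: move forward 2, now at (row=3, col=0)
  F3: move forward 3, now at (row=0, col=0)
  L: turn left, now facing West
  F1: move forward 0/1 (blocked), now at (row=0, col=0)
  R: turn right, now facing North
  L: turn left, now facing West
  F2: move forward 0/2 (blocked), now at (row=0, col=0)
  F1: move forward 0/1 (blocked), now at (row=0, col=0)
Final: (row=0, col=0), facing West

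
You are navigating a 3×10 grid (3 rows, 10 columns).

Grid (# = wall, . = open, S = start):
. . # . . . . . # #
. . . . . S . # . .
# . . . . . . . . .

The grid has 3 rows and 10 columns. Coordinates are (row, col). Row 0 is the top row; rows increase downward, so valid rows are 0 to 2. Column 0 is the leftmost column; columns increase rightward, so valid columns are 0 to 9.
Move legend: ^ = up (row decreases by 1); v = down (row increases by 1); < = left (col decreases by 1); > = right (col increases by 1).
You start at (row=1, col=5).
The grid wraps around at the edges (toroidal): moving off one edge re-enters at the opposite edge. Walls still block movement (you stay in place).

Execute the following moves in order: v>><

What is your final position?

Start: (row=1, col=5)
  v (down): (row=1, col=5) -> (row=2, col=5)
  > (right): (row=2, col=5) -> (row=2, col=6)
  > (right): (row=2, col=6) -> (row=2, col=7)
  < (left): (row=2, col=7) -> (row=2, col=6)
Final: (row=2, col=6)

Answer: Final position: (row=2, col=6)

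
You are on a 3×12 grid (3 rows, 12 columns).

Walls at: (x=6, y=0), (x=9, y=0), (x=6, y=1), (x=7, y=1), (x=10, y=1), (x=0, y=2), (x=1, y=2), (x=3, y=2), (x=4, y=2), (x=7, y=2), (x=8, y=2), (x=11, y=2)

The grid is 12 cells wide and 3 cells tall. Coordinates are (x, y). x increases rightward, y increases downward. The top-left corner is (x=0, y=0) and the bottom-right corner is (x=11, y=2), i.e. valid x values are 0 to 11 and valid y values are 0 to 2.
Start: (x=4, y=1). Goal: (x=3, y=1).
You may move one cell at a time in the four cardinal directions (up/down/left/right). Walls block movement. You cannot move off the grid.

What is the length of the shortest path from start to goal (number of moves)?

Answer: Shortest path length: 1

Derivation:
BFS from (x=4, y=1) until reaching (x=3, y=1):
  Distance 0: (x=4, y=1)
  Distance 1: (x=4, y=0), (x=3, y=1), (x=5, y=1)  <- goal reached here
One shortest path (1 moves): (x=4, y=1) -> (x=3, y=1)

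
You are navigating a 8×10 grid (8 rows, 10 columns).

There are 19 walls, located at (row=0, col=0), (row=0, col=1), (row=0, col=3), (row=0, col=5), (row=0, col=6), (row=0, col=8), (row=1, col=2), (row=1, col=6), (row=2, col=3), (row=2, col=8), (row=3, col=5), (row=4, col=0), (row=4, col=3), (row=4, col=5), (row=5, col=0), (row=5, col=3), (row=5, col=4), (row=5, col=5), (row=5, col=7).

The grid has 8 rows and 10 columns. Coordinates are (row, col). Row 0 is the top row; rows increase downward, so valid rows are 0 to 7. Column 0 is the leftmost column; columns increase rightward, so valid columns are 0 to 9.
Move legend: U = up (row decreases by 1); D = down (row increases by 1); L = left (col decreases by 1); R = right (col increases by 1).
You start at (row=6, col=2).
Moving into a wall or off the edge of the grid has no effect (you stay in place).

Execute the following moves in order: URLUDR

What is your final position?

Start: (row=6, col=2)
  U (up): (row=6, col=2) -> (row=5, col=2)
  R (right): blocked, stay at (row=5, col=2)
  L (left): (row=5, col=2) -> (row=5, col=1)
  U (up): (row=5, col=1) -> (row=4, col=1)
  D (down): (row=4, col=1) -> (row=5, col=1)
  R (right): (row=5, col=1) -> (row=5, col=2)
Final: (row=5, col=2)

Answer: Final position: (row=5, col=2)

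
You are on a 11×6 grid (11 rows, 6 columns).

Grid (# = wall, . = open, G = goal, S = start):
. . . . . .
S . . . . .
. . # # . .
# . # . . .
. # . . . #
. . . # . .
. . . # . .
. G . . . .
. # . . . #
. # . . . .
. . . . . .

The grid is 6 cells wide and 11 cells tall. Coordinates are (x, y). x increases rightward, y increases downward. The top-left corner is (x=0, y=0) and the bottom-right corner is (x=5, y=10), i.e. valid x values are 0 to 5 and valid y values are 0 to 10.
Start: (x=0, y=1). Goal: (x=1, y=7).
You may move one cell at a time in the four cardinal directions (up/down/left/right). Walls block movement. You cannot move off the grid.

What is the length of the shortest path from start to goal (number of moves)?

BFS from (x=0, y=1) until reaching (x=1, y=7):
  Distance 0: (x=0, y=1)
  Distance 1: (x=0, y=0), (x=1, y=1), (x=0, y=2)
  Distance 2: (x=1, y=0), (x=2, y=1), (x=1, y=2)
  Distance 3: (x=2, y=0), (x=3, y=1), (x=1, y=3)
  Distance 4: (x=3, y=0), (x=4, y=1)
  Distance 5: (x=4, y=0), (x=5, y=1), (x=4, y=2)
  Distance 6: (x=5, y=0), (x=5, y=2), (x=4, y=3)
  Distance 7: (x=3, y=3), (x=5, y=3), (x=4, y=4)
  Distance 8: (x=3, y=4), (x=4, y=5)
  Distance 9: (x=2, y=4), (x=5, y=5), (x=4, y=6)
  Distance 10: (x=2, y=5), (x=5, y=6), (x=4, y=7)
  Distance 11: (x=1, y=5), (x=2, y=6), (x=3, y=7), (x=5, y=7), (x=4, y=8)
  Distance 12: (x=0, y=5), (x=1, y=6), (x=2, y=7), (x=3, y=8), (x=4, y=9)
  Distance 13: (x=0, y=4), (x=0, y=6), (x=1, y=7), (x=2, y=8), (x=3, y=9), (x=5, y=9), (x=4, y=10)  <- goal reached here
One shortest path (13 moves): (x=0, y=1) -> (x=1, y=1) -> (x=2, y=1) -> (x=3, y=1) -> (x=4, y=1) -> (x=4, y=2) -> (x=4, y=3) -> (x=3, y=3) -> (x=3, y=4) -> (x=2, y=4) -> (x=2, y=5) -> (x=1, y=5) -> (x=1, y=6) -> (x=1, y=7)

Answer: Shortest path length: 13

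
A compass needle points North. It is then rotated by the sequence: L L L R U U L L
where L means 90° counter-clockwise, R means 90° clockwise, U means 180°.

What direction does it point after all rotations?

Start: North
  L (left (90° counter-clockwise)) -> West
  L (left (90° counter-clockwise)) -> South
  L (left (90° counter-clockwise)) -> East
  R (right (90° clockwise)) -> South
  U (U-turn (180°)) -> North
  U (U-turn (180°)) -> South
  L (left (90° counter-clockwise)) -> East
  L (left (90° counter-clockwise)) -> North
Final: North

Answer: Final heading: North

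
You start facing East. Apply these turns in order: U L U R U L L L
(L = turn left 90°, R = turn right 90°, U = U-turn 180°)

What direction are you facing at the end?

Answer: Final heading: North

Derivation:
Start: East
  U (U-turn (180°)) -> West
  L (left (90° counter-clockwise)) -> South
  U (U-turn (180°)) -> North
  R (right (90° clockwise)) -> East
  U (U-turn (180°)) -> West
  L (left (90° counter-clockwise)) -> South
  L (left (90° counter-clockwise)) -> East
  L (left (90° counter-clockwise)) -> North
Final: North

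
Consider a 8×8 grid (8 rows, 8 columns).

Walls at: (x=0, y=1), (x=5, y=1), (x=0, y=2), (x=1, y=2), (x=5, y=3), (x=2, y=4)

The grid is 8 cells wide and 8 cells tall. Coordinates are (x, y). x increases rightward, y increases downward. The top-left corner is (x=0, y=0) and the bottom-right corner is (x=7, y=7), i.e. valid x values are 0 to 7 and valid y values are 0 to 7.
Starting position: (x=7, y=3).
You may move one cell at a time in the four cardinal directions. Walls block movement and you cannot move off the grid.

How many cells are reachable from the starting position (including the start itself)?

BFS flood-fill from (x=7, y=3):
  Distance 0: (x=7, y=3)
  Distance 1: (x=7, y=2), (x=6, y=3), (x=7, y=4)
  Distance 2: (x=7, y=1), (x=6, y=2), (x=6, y=4), (x=7, y=5)
  Distance 3: (x=7, y=0), (x=6, y=1), (x=5, y=2), (x=5, y=4), (x=6, y=5), (x=7, y=6)
  Distance 4: (x=6, y=0), (x=4, y=2), (x=4, y=4), (x=5, y=5), (x=6, y=6), (x=7, y=7)
  Distance 5: (x=5, y=0), (x=4, y=1), (x=3, y=2), (x=4, y=3), (x=3, y=4), (x=4, y=5), (x=5, y=6), (x=6, y=7)
  Distance 6: (x=4, y=0), (x=3, y=1), (x=2, y=2), (x=3, y=3), (x=3, y=5), (x=4, y=6), (x=5, y=7)
  Distance 7: (x=3, y=0), (x=2, y=1), (x=2, y=3), (x=2, y=5), (x=3, y=6), (x=4, y=7)
  Distance 8: (x=2, y=0), (x=1, y=1), (x=1, y=3), (x=1, y=5), (x=2, y=6), (x=3, y=7)
  Distance 9: (x=1, y=0), (x=0, y=3), (x=1, y=4), (x=0, y=5), (x=1, y=6), (x=2, y=7)
  Distance 10: (x=0, y=0), (x=0, y=4), (x=0, y=6), (x=1, y=7)
  Distance 11: (x=0, y=7)
Total reachable: 58 (grid has 58 open cells total)

Answer: Reachable cells: 58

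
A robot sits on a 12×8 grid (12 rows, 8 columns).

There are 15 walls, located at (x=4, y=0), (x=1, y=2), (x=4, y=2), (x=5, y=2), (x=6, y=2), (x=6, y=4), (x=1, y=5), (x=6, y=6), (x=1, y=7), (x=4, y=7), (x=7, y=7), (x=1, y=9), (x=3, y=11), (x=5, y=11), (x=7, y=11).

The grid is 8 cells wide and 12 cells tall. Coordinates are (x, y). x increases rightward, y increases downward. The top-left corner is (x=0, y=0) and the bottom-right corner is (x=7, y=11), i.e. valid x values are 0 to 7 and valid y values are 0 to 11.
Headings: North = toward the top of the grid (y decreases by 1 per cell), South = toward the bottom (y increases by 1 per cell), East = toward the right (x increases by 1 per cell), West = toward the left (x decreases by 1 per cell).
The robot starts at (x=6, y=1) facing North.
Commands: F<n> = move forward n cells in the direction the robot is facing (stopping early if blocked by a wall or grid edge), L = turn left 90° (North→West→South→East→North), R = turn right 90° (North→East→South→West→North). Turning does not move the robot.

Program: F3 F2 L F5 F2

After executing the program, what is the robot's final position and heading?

Answer: Final position: (x=5, y=0), facing West

Derivation:
Start: (x=6, y=1), facing North
  F3: move forward 1/3 (blocked), now at (x=6, y=0)
  F2: move forward 0/2 (blocked), now at (x=6, y=0)
  L: turn left, now facing West
  F5: move forward 1/5 (blocked), now at (x=5, y=0)
  F2: move forward 0/2 (blocked), now at (x=5, y=0)
Final: (x=5, y=0), facing West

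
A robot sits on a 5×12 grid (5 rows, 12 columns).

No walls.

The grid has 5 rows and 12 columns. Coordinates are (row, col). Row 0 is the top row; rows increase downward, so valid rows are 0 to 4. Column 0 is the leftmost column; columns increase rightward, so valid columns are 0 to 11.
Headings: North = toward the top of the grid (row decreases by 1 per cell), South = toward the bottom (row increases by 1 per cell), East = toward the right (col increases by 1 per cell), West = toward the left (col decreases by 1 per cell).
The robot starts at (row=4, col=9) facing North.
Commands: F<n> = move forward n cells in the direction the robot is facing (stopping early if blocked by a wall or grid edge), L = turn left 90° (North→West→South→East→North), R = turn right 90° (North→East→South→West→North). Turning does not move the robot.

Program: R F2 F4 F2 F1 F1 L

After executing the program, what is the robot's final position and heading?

Answer: Final position: (row=4, col=11), facing North

Derivation:
Start: (row=4, col=9), facing North
  R: turn right, now facing East
  F2: move forward 2, now at (row=4, col=11)
  F4: move forward 0/4 (blocked), now at (row=4, col=11)
  F2: move forward 0/2 (blocked), now at (row=4, col=11)
  F1: move forward 0/1 (blocked), now at (row=4, col=11)
  F1: move forward 0/1 (blocked), now at (row=4, col=11)
  L: turn left, now facing North
Final: (row=4, col=11), facing North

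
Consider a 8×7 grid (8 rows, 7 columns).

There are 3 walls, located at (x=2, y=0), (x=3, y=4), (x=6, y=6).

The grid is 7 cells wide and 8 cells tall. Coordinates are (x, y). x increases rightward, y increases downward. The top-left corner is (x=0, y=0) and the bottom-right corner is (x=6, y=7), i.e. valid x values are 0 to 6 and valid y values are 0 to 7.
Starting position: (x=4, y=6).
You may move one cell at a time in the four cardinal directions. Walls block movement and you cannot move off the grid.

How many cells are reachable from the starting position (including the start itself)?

BFS flood-fill from (x=4, y=6):
  Distance 0: (x=4, y=6)
  Distance 1: (x=4, y=5), (x=3, y=6), (x=5, y=6), (x=4, y=7)
  Distance 2: (x=4, y=4), (x=3, y=5), (x=5, y=5), (x=2, y=6), (x=3, y=7), (x=5, y=7)
  Distance 3: (x=4, y=3), (x=5, y=4), (x=2, y=5), (x=6, y=5), (x=1, y=6), (x=2, y=7), (x=6, y=7)
  Distance 4: (x=4, y=2), (x=3, y=3), (x=5, y=3), (x=2, y=4), (x=6, y=4), (x=1, y=5), (x=0, y=6), (x=1, y=7)
  Distance 5: (x=4, y=1), (x=3, y=2), (x=5, y=2), (x=2, y=3), (x=6, y=3), (x=1, y=4), (x=0, y=5), (x=0, y=7)
  Distance 6: (x=4, y=0), (x=3, y=1), (x=5, y=1), (x=2, y=2), (x=6, y=2), (x=1, y=3), (x=0, y=4)
  Distance 7: (x=3, y=0), (x=5, y=0), (x=2, y=1), (x=6, y=1), (x=1, y=2), (x=0, y=3)
  Distance 8: (x=6, y=0), (x=1, y=1), (x=0, y=2)
  Distance 9: (x=1, y=0), (x=0, y=1)
  Distance 10: (x=0, y=0)
Total reachable: 53 (grid has 53 open cells total)

Answer: Reachable cells: 53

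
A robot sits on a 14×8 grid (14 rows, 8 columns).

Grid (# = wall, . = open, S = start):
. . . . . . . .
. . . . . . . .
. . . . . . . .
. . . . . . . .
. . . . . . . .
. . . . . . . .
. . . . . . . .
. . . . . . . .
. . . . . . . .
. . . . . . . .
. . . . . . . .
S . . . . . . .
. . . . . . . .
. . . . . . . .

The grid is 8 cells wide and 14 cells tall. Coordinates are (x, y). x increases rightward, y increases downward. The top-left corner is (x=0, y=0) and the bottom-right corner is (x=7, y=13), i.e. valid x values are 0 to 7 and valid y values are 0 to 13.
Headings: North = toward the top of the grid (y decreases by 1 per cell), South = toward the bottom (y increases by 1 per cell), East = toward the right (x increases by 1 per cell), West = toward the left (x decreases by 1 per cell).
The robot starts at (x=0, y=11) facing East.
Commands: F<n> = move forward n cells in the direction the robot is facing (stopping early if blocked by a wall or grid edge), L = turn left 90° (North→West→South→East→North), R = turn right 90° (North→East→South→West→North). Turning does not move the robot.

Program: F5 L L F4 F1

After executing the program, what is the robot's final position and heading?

Answer: Final position: (x=0, y=11), facing West

Derivation:
Start: (x=0, y=11), facing East
  F5: move forward 5, now at (x=5, y=11)
  L: turn left, now facing North
  L: turn left, now facing West
  F4: move forward 4, now at (x=1, y=11)
  F1: move forward 1, now at (x=0, y=11)
Final: (x=0, y=11), facing West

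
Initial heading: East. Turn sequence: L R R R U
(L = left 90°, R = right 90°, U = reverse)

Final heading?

Answer: Final heading: East

Derivation:
Start: East
  L (left (90° counter-clockwise)) -> North
  R (right (90° clockwise)) -> East
  R (right (90° clockwise)) -> South
  R (right (90° clockwise)) -> West
  U (U-turn (180°)) -> East
Final: East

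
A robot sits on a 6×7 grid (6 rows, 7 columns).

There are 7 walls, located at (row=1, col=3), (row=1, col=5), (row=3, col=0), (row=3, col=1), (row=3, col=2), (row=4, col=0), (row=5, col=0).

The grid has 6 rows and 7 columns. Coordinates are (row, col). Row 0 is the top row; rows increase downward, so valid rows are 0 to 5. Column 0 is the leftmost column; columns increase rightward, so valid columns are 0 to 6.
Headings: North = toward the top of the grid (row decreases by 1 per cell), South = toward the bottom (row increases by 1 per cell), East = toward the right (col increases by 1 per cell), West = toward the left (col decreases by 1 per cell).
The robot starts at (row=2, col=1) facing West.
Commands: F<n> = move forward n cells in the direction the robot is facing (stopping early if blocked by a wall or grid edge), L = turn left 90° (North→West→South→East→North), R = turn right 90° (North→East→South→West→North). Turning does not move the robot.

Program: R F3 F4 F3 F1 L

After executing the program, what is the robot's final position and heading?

Start: (row=2, col=1), facing West
  R: turn right, now facing North
  F3: move forward 2/3 (blocked), now at (row=0, col=1)
  F4: move forward 0/4 (blocked), now at (row=0, col=1)
  F3: move forward 0/3 (blocked), now at (row=0, col=1)
  F1: move forward 0/1 (blocked), now at (row=0, col=1)
  L: turn left, now facing West
Final: (row=0, col=1), facing West

Answer: Final position: (row=0, col=1), facing West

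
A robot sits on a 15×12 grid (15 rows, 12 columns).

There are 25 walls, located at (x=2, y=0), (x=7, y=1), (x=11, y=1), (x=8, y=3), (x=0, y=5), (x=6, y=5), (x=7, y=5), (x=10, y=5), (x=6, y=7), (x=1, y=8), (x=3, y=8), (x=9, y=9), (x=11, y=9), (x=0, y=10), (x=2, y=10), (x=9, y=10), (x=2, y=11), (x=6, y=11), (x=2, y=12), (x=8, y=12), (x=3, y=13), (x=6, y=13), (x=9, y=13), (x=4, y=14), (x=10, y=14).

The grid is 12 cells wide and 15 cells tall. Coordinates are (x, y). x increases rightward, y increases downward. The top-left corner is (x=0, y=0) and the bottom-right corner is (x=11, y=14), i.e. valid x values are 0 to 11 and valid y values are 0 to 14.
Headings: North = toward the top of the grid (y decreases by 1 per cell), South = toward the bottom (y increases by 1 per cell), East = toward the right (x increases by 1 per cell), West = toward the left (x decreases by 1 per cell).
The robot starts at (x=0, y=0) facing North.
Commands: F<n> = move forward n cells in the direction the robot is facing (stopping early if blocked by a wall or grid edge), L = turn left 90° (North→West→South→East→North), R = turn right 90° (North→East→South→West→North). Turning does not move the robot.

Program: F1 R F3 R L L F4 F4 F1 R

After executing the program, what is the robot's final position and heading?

Start: (x=0, y=0), facing North
  F1: move forward 0/1 (blocked), now at (x=0, y=0)
  R: turn right, now facing East
  F3: move forward 1/3 (blocked), now at (x=1, y=0)
  R: turn right, now facing South
  L: turn left, now facing East
  L: turn left, now facing North
  F4: move forward 0/4 (blocked), now at (x=1, y=0)
  F4: move forward 0/4 (blocked), now at (x=1, y=0)
  F1: move forward 0/1 (blocked), now at (x=1, y=0)
  R: turn right, now facing East
Final: (x=1, y=0), facing East

Answer: Final position: (x=1, y=0), facing East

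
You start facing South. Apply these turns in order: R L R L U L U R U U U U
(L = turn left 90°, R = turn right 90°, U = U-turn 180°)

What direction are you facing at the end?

Start: South
  R (right (90° clockwise)) -> West
  L (left (90° counter-clockwise)) -> South
  R (right (90° clockwise)) -> West
  L (left (90° counter-clockwise)) -> South
  U (U-turn (180°)) -> North
  L (left (90° counter-clockwise)) -> West
  U (U-turn (180°)) -> East
  R (right (90° clockwise)) -> South
  U (U-turn (180°)) -> North
  U (U-turn (180°)) -> South
  U (U-turn (180°)) -> North
  U (U-turn (180°)) -> South
Final: South

Answer: Final heading: South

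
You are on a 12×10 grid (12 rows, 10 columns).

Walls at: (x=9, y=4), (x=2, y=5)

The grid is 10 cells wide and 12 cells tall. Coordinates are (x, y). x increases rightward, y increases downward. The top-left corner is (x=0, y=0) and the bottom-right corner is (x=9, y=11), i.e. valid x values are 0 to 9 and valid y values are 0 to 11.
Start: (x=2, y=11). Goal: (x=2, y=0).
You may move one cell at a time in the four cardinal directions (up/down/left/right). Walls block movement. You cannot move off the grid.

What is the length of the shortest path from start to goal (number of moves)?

BFS from (x=2, y=11) until reaching (x=2, y=0):
  Distance 0: (x=2, y=11)
  Distance 1: (x=2, y=10), (x=1, y=11), (x=3, y=11)
  Distance 2: (x=2, y=9), (x=1, y=10), (x=3, y=10), (x=0, y=11), (x=4, y=11)
  Distance 3: (x=2, y=8), (x=1, y=9), (x=3, y=9), (x=0, y=10), (x=4, y=10), (x=5, y=11)
  Distance 4: (x=2, y=7), (x=1, y=8), (x=3, y=8), (x=0, y=9), (x=4, y=9), (x=5, y=10), (x=6, y=11)
  Distance 5: (x=2, y=6), (x=1, y=7), (x=3, y=7), (x=0, y=8), (x=4, y=8), (x=5, y=9), (x=6, y=10), (x=7, y=11)
  Distance 6: (x=1, y=6), (x=3, y=6), (x=0, y=7), (x=4, y=7), (x=5, y=8), (x=6, y=9), (x=7, y=10), (x=8, y=11)
  Distance 7: (x=1, y=5), (x=3, y=5), (x=0, y=6), (x=4, y=6), (x=5, y=7), (x=6, y=8), (x=7, y=9), (x=8, y=10), (x=9, y=11)
  Distance 8: (x=1, y=4), (x=3, y=4), (x=0, y=5), (x=4, y=5), (x=5, y=6), (x=6, y=7), (x=7, y=8), (x=8, y=9), (x=9, y=10)
  Distance 9: (x=1, y=3), (x=3, y=3), (x=0, y=4), (x=2, y=4), (x=4, y=4), (x=5, y=5), (x=6, y=6), (x=7, y=7), (x=8, y=8), (x=9, y=9)
  Distance 10: (x=1, y=2), (x=3, y=2), (x=0, y=3), (x=2, y=3), (x=4, y=3), (x=5, y=4), (x=6, y=5), (x=7, y=6), (x=8, y=7), (x=9, y=8)
  Distance 11: (x=1, y=1), (x=3, y=1), (x=0, y=2), (x=2, y=2), (x=4, y=2), (x=5, y=3), (x=6, y=4), (x=7, y=5), (x=8, y=6), (x=9, y=7)
  Distance 12: (x=1, y=0), (x=3, y=0), (x=0, y=1), (x=2, y=1), (x=4, y=1), (x=5, y=2), (x=6, y=3), (x=7, y=4), (x=8, y=5), (x=9, y=6)
  Distance 13: (x=0, y=0), (x=2, y=0), (x=4, y=0), (x=5, y=1), (x=6, y=2), (x=7, y=3), (x=8, y=4), (x=9, y=5)  <- goal reached here
One shortest path (13 moves): (x=2, y=11) -> (x=3, y=11) -> (x=3, y=10) -> (x=3, y=9) -> (x=3, y=8) -> (x=3, y=7) -> (x=3, y=6) -> (x=3, y=5) -> (x=3, y=4) -> (x=2, y=4) -> (x=2, y=3) -> (x=2, y=2) -> (x=2, y=1) -> (x=2, y=0)

Answer: Shortest path length: 13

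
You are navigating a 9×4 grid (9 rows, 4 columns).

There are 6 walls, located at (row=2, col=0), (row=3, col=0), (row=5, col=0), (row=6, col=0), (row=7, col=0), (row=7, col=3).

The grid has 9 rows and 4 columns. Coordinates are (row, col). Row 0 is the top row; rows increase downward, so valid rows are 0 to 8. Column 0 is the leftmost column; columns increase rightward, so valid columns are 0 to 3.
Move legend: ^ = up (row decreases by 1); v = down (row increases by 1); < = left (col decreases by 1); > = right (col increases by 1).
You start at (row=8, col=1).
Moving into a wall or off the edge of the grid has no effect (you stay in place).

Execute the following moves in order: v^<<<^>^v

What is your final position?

Answer: Final position: (row=6, col=2)

Derivation:
Start: (row=8, col=1)
  v (down): blocked, stay at (row=8, col=1)
  ^ (up): (row=8, col=1) -> (row=7, col=1)
  [×3]< (left): blocked, stay at (row=7, col=1)
  ^ (up): (row=7, col=1) -> (row=6, col=1)
  > (right): (row=6, col=1) -> (row=6, col=2)
  ^ (up): (row=6, col=2) -> (row=5, col=2)
  v (down): (row=5, col=2) -> (row=6, col=2)
Final: (row=6, col=2)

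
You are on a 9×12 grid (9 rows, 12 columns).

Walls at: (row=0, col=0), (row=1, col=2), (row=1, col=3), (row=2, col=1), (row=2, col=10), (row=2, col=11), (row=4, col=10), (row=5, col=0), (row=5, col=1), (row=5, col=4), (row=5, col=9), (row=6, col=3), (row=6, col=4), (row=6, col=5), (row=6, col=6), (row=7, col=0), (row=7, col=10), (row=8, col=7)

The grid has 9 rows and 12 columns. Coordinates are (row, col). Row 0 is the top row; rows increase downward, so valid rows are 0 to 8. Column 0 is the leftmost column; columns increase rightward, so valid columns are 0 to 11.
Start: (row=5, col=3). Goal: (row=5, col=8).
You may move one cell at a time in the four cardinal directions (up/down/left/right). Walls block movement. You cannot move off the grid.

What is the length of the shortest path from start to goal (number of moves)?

Answer: Shortest path length: 7

Derivation:
BFS from (row=5, col=3) until reaching (row=5, col=8):
  Distance 0: (row=5, col=3)
  Distance 1: (row=4, col=3), (row=5, col=2)
  Distance 2: (row=3, col=3), (row=4, col=2), (row=4, col=4), (row=6, col=2)
  Distance 3: (row=2, col=3), (row=3, col=2), (row=3, col=4), (row=4, col=1), (row=4, col=5), (row=6, col=1), (row=7, col=2)
  Distance 4: (row=2, col=2), (row=2, col=4), (row=3, col=1), (row=3, col=5), (row=4, col=0), (row=4, col=6), (row=5, col=5), (row=6, col=0), (row=7, col=1), (row=7, col=3), (row=8, col=2)
  Distance 5: (row=1, col=4), (row=2, col=5), (row=3, col=0), (row=3, col=6), (row=4, col=7), (row=5, col=6), (row=7, col=4), (row=8, col=1), (row=8, col=3)
  Distance 6: (row=0, col=4), (row=1, col=5), (row=2, col=0), (row=2, col=6), (row=3, col=7), (row=4, col=8), (row=5, col=7), (row=7, col=5), (row=8, col=0), (row=8, col=4)
  Distance 7: (row=0, col=3), (row=0, col=5), (row=1, col=0), (row=1, col=6), (row=2, col=7), (row=3, col=8), (row=4, col=9), (row=5, col=8), (row=6, col=7), (row=7, col=6), (row=8, col=5)  <- goal reached here
One shortest path (7 moves): (row=5, col=3) -> (row=4, col=3) -> (row=4, col=4) -> (row=4, col=5) -> (row=4, col=6) -> (row=4, col=7) -> (row=4, col=8) -> (row=5, col=8)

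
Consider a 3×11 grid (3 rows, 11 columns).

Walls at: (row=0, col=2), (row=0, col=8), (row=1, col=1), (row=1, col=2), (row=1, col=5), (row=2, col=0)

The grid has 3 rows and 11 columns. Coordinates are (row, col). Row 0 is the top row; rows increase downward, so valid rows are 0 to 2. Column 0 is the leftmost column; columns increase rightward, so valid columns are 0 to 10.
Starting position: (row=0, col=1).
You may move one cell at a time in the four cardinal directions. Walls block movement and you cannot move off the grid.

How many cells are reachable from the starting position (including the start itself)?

BFS flood-fill from (row=0, col=1):
  Distance 0: (row=0, col=1)
  Distance 1: (row=0, col=0)
  Distance 2: (row=1, col=0)
Total reachable: 3 (grid has 27 open cells total)

Answer: Reachable cells: 3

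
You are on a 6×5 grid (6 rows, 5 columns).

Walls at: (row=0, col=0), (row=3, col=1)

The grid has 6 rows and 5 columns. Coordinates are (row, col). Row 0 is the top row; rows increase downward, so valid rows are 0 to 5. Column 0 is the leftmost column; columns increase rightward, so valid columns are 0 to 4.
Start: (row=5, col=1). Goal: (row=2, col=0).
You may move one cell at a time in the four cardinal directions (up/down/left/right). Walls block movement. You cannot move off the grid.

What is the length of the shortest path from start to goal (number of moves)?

BFS from (row=5, col=1) until reaching (row=2, col=0):
  Distance 0: (row=5, col=1)
  Distance 1: (row=4, col=1), (row=5, col=0), (row=5, col=2)
  Distance 2: (row=4, col=0), (row=4, col=2), (row=5, col=3)
  Distance 3: (row=3, col=0), (row=3, col=2), (row=4, col=3), (row=5, col=4)
  Distance 4: (row=2, col=0), (row=2, col=2), (row=3, col=3), (row=4, col=4)  <- goal reached here
One shortest path (4 moves): (row=5, col=1) -> (row=5, col=0) -> (row=4, col=0) -> (row=3, col=0) -> (row=2, col=0)

Answer: Shortest path length: 4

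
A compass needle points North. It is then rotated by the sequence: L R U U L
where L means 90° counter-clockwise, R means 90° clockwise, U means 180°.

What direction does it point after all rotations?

Start: North
  L (left (90° counter-clockwise)) -> West
  R (right (90° clockwise)) -> North
  U (U-turn (180°)) -> South
  U (U-turn (180°)) -> North
  L (left (90° counter-clockwise)) -> West
Final: West

Answer: Final heading: West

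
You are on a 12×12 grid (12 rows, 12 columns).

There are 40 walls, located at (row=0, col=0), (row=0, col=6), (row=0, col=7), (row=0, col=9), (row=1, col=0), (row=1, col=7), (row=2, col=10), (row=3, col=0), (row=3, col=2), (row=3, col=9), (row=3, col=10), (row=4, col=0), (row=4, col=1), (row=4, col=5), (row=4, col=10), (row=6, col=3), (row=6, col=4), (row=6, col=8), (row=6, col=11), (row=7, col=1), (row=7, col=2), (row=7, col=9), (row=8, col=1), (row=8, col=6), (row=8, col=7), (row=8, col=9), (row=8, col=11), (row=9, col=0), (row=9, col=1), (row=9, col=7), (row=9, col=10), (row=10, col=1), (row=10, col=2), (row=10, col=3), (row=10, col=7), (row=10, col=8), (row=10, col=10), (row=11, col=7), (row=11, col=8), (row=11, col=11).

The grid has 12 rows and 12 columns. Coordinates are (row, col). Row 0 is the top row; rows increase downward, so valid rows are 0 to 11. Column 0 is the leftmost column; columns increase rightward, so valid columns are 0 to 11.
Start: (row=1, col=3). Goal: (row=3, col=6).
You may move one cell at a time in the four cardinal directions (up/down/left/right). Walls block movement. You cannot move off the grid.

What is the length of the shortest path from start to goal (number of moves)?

BFS from (row=1, col=3) until reaching (row=3, col=6):
  Distance 0: (row=1, col=3)
  Distance 1: (row=0, col=3), (row=1, col=2), (row=1, col=4), (row=2, col=3)
  Distance 2: (row=0, col=2), (row=0, col=4), (row=1, col=1), (row=1, col=5), (row=2, col=2), (row=2, col=4), (row=3, col=3)
  Distance 3: (row=0, col=1), (row=0, col=5), (row=1, col=6), (row=2, col=1), (row=2, col=5), (row=3, col=4), (row=4, col=3)
  Distance 4: (row=2, col=0), (row=2, col=6), (row=3, col=1), (row=3, col=5), (row=4, col=2), (row=4, col=4), (row=5, col=3)
  Distance 5: (row=2, col=7), (row=3, col=6), (row=5, col=2), (row=5, col=4)  <- goal reached here
One shortest path (5 moves): (row=1, col=3) -> (row=1, col=4) -> (row=1, col=5) -> (row=1, col=6) -> (row=2, col=6) -> (row=3, col=6)

Answer: Shortest path length: 5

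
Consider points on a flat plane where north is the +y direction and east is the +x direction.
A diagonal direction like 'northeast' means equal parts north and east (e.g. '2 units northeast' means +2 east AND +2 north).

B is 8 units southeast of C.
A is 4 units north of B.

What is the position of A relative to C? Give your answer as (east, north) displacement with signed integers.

Place C at the origin (east=0, north=0).
  B is 8 units southeast of C: delta (east=+8, north=-8); B at (east=8, north=-8).
  A is 4 units north of B: delta (east=+0, north=+4); A at (east=8, north=-4).
Therefore A relative to C: (east=8, north=-4).

Answer: A is at (east=8, north=-4) relative to C.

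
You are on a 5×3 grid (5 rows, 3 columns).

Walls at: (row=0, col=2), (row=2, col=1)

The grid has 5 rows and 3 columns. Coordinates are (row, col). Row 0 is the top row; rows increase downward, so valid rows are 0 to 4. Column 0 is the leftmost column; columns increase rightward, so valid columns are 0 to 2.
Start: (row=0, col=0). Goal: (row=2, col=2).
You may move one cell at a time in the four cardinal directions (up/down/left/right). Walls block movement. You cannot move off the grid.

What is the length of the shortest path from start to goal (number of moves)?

Answer: Shortest path length: 4

Derivation:
BFS from (row=0, col=0) until reaching (row=2, col=2):
  Distance 0: (row=0, col=0)
  Distance 1: (row=0, col=1), (row=1, col=0)
  Distance 2: (row=1, col=1), (row=2, col=0)
  Distance 3: (row=1, col=2), (row=3, col=0)
  Distance 4: (row=2, col=2), (row=3, col=1), (row=4, col=0)  <- goal reached here
One shortest path (4 moves): (row=0, col=0) -> (row=0, col=1) -> (row=1, col=1) -> (row=1, col=2) -> (row=2, col=2)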